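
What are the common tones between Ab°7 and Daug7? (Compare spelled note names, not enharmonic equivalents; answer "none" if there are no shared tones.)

Ab°7 = Ab, Cb, Ebb, Gbb.
Daug7 = D, F#, A#, C.
Shared: none.

none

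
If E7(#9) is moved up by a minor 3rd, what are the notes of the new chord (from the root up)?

E up a minor 3rd → G. New chord: G dominant seventh sharp nine.
root → G
3rd (major 3rd) → B
5th (perfect 5th) → D
7th (minor 7th) → F
9th (augmented 9th) → A♯

G B D F A♯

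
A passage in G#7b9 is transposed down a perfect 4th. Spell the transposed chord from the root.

D#, F##, A#, C#, E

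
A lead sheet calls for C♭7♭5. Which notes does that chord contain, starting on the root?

C♭7♭5 is a dominant seventh flat five built on Cb.
Root: Cb
Major 3rd (3rd): Eb
Diminished 5th (5th): Gbb
Minor 7th (7th): Bbb

Cb, Eb, Gbb, Bbb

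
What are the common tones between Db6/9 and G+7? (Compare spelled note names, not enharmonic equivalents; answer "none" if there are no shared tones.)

Db6/9: Db F Ab Bb Eb
G+7: G B D# F
Common to both → F.

F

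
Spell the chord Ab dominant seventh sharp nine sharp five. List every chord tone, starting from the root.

Ab dominant seventh sharp nine sharp five is a dominant seventh sharp nine sharp five built on A-flat.
Root: A-flat
Major 3rd (3rd): C
Augmented 5th (5th): E
Minor 7th (7th): G-flat
Augmented 9th (9th): B

A-flat, C, E, G-flat, B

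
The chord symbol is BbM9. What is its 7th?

A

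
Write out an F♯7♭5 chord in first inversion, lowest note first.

A♯, C, E, F♯

In root position, F♯7♭5 is F♯–A♯–C–E.
First inversion puts the third (A♯) in the bass.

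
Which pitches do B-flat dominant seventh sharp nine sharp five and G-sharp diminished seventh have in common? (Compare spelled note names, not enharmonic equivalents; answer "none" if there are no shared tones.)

B-flat dominant seventh sharp nine sharp five = B-flat, D, F-sharp, A-flat, C-sharp.
G-sharp diminished seventh = G-sharp, B, D, F.
Shared: D.

D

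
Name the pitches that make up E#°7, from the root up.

E#  G#  B  D

E#°7: diminished seventh on E#.
root → E#
3rd (minor 3rd) → G#
5th (diminished 5th) → B
7th (diminished 7th) → D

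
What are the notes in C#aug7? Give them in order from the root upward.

C#, E#, G##, B

C#aug7: augmented seventh on C#.
Root: C#
Major 3rd (3rd): E#
Augmented 5th (5th): G##
Minor 7th (7th): B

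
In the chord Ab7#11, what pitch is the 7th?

G♭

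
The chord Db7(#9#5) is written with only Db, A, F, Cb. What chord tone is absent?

Db7(#9#5) = Db, F, A, Cb, E. The voicing lacks the 9th (augmented 9th), E.

E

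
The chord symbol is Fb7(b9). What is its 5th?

Fb7(b9) is built on Fb; its 5th is a perfect 5th above the root.
A fifth above F uses the letter C, and the perfect 5th above Fb is Cb.

Cb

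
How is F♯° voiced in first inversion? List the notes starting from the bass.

A C F#

F♯° = F#–A–C; first inversion → third (A) lowest.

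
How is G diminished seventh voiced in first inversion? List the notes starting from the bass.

B-flat D-flat F-flat G

In root position, G diminished seventh is G–B-flat–D-flat–F-flat.
First inversion puts the third (B-flat) in the bass.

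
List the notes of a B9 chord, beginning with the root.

B9: dominant ninth on B.
root → B
3rd (major 3rd) → D#
5th (perfect 5th) → F#
7th (minor 7th) → A
9th (major 9th) → C#

B  D#  F#  A  C#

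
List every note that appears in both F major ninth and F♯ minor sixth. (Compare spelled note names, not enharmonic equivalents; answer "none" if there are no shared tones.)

F major ninth: F A C E G
F♯ minor sixth: F-sharp A C-sharp D-sharp
Common to both → A.

A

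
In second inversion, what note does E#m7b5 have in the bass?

B

E#m7b5 in root position is E♯–G♯–B–D♯.
Second inversion places the fifth in the bass, which is B.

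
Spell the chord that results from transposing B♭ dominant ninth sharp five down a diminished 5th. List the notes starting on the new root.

E, G#, B#, D, F#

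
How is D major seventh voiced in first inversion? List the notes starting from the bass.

F#, A, C#, D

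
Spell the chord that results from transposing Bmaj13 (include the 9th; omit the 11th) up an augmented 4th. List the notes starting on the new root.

B up an augmented 4th → E#. New chord: E# major thirteenth.
Root: E#
Major 3rd (3rd): G##
Perfect 5th (5th): B#
Major 7th (7th): D##
Major 9th (9th): F##
Major 13th (13th): C##

E#, G##, B#, D##, F##, C##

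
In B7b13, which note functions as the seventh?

A

B7b13 is built on B; its 7th is a minor 7th above the root.
A seventh above B uses the letter A, and the minor 7th above B is A.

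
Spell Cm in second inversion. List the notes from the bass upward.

In root position, Cm is C–E♭–G.
Second inversion puts the fifth (G) in the bass.

G  C  E♭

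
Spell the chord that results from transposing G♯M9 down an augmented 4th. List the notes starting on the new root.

G♯ down an augmented 4th → D. New chord: D major ninth.
- root: D
- major 3rd: F♯
- perfect 5th: A
- major 7th: C♯
- major 9th: E

D  F♯  A  C♯  E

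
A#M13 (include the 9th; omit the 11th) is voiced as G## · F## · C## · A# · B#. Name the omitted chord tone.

A#M13 = A#, C##, E#, G##, B#, F##. The voicing lacks the 5th (perfect 5th), E#.

E#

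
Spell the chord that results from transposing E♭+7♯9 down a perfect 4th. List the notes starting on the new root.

B♭ D F♯ A♭ C♯

Transposed root: E♭ → B♭ (perfect 4th down). So we spell B♭ dominant seventh sharp nine sharp five:
root → B♭
3rd (major 3rd) → D
5th (augmented 5th) → F♯
7th (minor 7th) → A♭
9th (augmented 9th) → C♯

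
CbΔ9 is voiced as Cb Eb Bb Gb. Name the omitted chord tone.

The full CbΔ9 chord is Cb, Eb, Gb, Bb, Db.
Comparing with the voicing, the major 9th (9th) — Db — is absent.

Db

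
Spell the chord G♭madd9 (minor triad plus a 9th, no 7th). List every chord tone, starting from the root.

G♭madd9: minor added-ninth on Gb.
Root: Gb
Minor 3rd (3rd): Bbb
Perfect 5th (5th): Db
Major 9th (9th): Ab

Gb, Bbb, Db, Ab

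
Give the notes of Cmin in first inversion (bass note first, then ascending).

E♭, G, C

Cmin = C–E♭–G; first inversion → third (E♭) lowest.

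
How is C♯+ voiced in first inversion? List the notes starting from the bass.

E#, G##, C#

In root position, C♯+ is C#–E#–G##.
First inversion puts the third (E#) in the bass.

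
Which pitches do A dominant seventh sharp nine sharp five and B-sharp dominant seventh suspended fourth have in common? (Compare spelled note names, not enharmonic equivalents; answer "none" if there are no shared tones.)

E-sharp – B-sharp

A dominant seventh sharp nine sharp five = A, C-sharp, E-sharp, G, B-sharp.
B-sharp dominant seventh suspended fourth = B-sharp, E-sharp, F-double-sharp, A-sharp.
Shared: E-sharp, B-sharp.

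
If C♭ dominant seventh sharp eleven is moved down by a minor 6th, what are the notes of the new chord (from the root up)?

E♭, G, B♭, D♭, A

A minor 6th down from C♭ is E♭, so the new chord is E♭ dominant seventh sharp eleven.
Root: E♭
Major 3rd (3rd): G
Perfect 5th (5th): B♭
Minor 7th (7th): D♭
Augmented 11th (11th): A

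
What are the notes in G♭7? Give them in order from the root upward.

Gb, Bb, Db, Fb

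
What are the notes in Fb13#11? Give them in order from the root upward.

Fb13#11 is a dominant thirteenth sharp eleven built on Fb.
- root: Fb
- major 3rd: Ab
- perfect 5th: Cb
- minor 7th: Ebb
- major 9th: Gb
- augmented 11th: Bb
- major 13th: Db

Fb  Ab  Cb  Ebb  Gb  Bb  Db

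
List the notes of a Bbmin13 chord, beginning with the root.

B♭, D♭, F, A♭, C, E♭, G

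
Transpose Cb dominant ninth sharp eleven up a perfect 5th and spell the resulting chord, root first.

A perfect 5th up from Cb is Gb, so the new chord is Gb dominant ninth sharp eleven.
Gb — root
Bb — major 3rd
Db — perfect 5th
Fb — minor 7th
Ab — major 9th
C — augmented 11th

Gb Bb Db Fb Ab C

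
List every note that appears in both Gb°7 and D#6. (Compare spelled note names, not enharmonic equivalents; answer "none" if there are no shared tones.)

none

Gb°7 = Gb, Bbb, Dbb, Fbb.
D#6 = D#, F##, A#, B#.
Shared: none.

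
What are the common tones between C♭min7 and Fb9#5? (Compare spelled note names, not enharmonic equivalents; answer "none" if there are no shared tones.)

Ebb  Gb

C♭min7: Cb Ebb Gb Bbb
Fb9#5: Fb Ab C Ebb Gb
Common to both → Ebb, Gb.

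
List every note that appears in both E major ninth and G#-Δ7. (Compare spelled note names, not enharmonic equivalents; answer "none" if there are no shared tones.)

G#  B  D#

E major ninth: E G# B D# F#
G#-Δ7: G# B D# F##
Common to both → G#, B, D#.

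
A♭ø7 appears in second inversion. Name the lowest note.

A♭ø7 = A♭–C♭–E𝄫–G♭. Second inversion → fifth in the bass = E𝄫.

E𝄫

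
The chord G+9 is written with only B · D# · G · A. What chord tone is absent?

F

The full G+9 chord is G, B, D#, F, A.
Comparing with the voicing, the minor 7th (7th) — F — is absent.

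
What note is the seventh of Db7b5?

Cb

Db7b5 is built on Db; its 7th is a minor 7th above the root.
A seventh above D uses the letter C, and the minor 7th above Db is Cb.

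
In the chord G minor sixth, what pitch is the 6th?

E

Root of G minor sixth = G. The 6th is a major 6th: G up a major 6th → E.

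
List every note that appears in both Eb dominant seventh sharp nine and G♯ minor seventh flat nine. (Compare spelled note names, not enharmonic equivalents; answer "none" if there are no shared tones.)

F-sharp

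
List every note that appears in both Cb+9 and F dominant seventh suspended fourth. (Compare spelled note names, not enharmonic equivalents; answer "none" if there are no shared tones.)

Eb

Cb+9: Cb Eb G Bbb Db
F dominant seventh suspended fourth: F Bb C Eb
Common to both → Eb.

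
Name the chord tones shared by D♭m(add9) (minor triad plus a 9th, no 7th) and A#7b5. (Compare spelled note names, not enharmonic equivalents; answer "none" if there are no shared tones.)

D♭m(add9) = Db, Fb, Ab, Eb.
A#7b5 = A#, C##, E, G#.
Shared: none.

none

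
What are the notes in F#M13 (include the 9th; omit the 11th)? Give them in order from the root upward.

F# – A# – C# – E# – G# – D#

Root F#, quality major thirteenth:
Root: F#
Major 3rd (3rd): A#
Perfect 5th (5th): C#
Major 7th (7th): E#
Major 9th (9th): G#
Major 13th (13th): D#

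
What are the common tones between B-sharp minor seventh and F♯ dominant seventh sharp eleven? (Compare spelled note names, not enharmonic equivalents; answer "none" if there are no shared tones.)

B-sharp  A-sharp

B-sharp minor seventh: B-sharp D-sharp F-double-sharp A-sharp
F♯ dominant seventh sharp eleven: F-sharp A-sharp C-sharp E B-sharp
Common to both → B-sharp, A-sharp.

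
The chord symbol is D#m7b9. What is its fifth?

A#

Root of D#m7b9 = D#. The 5th is a perfect 5th: D# up a perfect 5th → A#.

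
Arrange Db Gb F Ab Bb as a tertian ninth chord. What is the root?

Arranged so that each adjacent pair is a third by letter name: Gb – Bb – Db – F – Ab.
The bottom of that stack, Gb, is the root (this is Gb major ninth).

Gb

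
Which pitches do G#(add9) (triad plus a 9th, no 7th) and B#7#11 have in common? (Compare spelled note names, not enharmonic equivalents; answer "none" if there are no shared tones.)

B#  A#

G#(add9) = G#, B#, D#, A#.
B#7#11 = B#, D##, F##, A#, E##.
Shared: B#, A#.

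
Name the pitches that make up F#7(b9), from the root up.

F#  A#  C#  E  G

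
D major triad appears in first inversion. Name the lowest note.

F-sharp

D major triad = D–F-sharp–A. First inversion → third in the bass = F-sharp.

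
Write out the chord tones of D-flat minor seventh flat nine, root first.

Db – Fb – Ab – Cb – Ebb

D-flat minor seventh flat nine: minor seventh flat nine on Db.
Db — root
Fb — minor 3rd
Ab — perfect 5th
Cb — minor 7th
Ebb — minor 9th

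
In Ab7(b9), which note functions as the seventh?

Root of Ab7(b9) = Ab. The 7th is a minor 7th: Ab up a minor 7th → Gb.

Gb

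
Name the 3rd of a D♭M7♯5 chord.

Root of D♭M7♯5 = Db. The 3rd is a major 3rd: Db up a major 3rd → F.

F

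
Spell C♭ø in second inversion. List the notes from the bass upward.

Gbb  Bbb  Cb  Ebb

C♭ø = Cb–Ebb–Gbb–Bbb; second inversion → fifth (Gbb) lowest.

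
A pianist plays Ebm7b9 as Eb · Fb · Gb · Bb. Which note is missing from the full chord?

Db

Ebm7b9 = Eb, Gb, Bb, Db, Fb. The voicing lacks the 7th (minor 7th), Db.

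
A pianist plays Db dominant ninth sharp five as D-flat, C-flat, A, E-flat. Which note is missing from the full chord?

F

Db dominant ninth sharp five = D-flat, F, A, C-flat, E-flat. The voicing lacks the 3rd (major 3rd), F.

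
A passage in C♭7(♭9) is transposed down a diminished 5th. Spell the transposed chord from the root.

F – A – C – Eb – Gb

Transposed root: Cb → F (diminished 5th down). So we spell F dominant seventh flat nine:
- root: F
- major 3rd: A
- perfect 5th: C
- minor 7th: Eb
- minor 9th: Gb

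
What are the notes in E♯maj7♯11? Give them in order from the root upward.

Root E#, quality major seventh sharp eleven:
- root: E#
- major 3rd: G##
- perfect 5th: B#
- major 7th: D##
- augmented 11th: A##

E#, G##, B#, D##, A##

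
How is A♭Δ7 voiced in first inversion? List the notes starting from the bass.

In root position, A♭Δ7 is Ab–C–Eb–G.
First inversion puts the third (C) in the bass.

C Eb G Ab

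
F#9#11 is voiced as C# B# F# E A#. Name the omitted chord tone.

G#

F#9#11 = F#, A#, C#, E, G#, B#. The voicing lacks the 9th (major 9th), G#.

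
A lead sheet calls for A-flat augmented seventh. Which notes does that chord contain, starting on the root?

Root A-flat, quality augmented seventh:
Root: A-flat
Major 3rd (3rd): C
Augmented 5th (5th): E
Minor 7th (7th): G-flat

A-flat, C, E, G-flat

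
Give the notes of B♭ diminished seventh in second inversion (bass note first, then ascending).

In root position, B♭ diminished seventh is B-flat–D-flat–F-flat–A-double-flat.
Second inversion puts the fifth (F-flat) in the bass.

F-flat, A-double-flat, B-flat, D-flat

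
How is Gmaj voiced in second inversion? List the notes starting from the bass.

D, G, B

Gmaj = G–B–D; second inversion → fifth (D) lowest.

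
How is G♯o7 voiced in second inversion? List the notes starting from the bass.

In root position, G♯o7 is G#–B–D–F.
Second inversion puts the fifth (D) in the bass.

D, F, G#, B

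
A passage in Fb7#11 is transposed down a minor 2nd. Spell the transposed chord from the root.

Eb  G  Bb  Db  A

A minor 2nd down from Fb is Eb, so the new chord is Eb dominant seventh sharp eleven.
Root: Eb
Major 3rd (3rd): G
Perfect 5th (5th): Bb
Minor 7th (7th): Db
Augmented 11th (11th): A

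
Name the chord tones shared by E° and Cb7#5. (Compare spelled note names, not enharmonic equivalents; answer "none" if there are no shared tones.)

G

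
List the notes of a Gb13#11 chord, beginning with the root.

Gb Bb Db Fb Ab C Eb

Gb13#11: dominant thirteenth sharp eleven on Gb.
- root: Gb
- major 3rd: Bb
- perfect 5th: Db
- minor 7th: Fb
- major 9th: Ab
- augmented 11th: C
- major 13th: Eb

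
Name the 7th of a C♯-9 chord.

Root of C♯-9 = C♯. The 7th is a minor 7th: C♯ up a minor 7th → B.

B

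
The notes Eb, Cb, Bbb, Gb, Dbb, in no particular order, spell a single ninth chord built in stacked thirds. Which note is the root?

Cb

Arranged so that each adjacent pair is a third by letter name: Cb – Eb – Gb – Bbb – Dbb.
The bottom of that stack, Cb, is the root (this is Cb dominant seventh flat nine).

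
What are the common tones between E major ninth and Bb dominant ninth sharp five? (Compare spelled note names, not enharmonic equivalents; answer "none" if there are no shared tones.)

F-sharp

E major ninth: E G-sharp B D-sharp F-sharp
Bb dominant ninth sharp five: B-flat D F-sharp A-flat C
Common to both → F-sharp.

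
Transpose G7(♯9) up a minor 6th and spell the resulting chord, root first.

Transposed root: G → Eb (minor 6th up). So we spell Eb dominant seventh sharp nine:
- root: Eb
- major 3rd: G
- perfect 5th: Bb
- minor 7th: Db
- augmented 9th: F#

Eb, G, Bb, Db, F#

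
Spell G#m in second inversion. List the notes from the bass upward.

D# G# B

In root position, G#m is G#–B–D#.
Second inversion puts the fifth (D#) in the bass.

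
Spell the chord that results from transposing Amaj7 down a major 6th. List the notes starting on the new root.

Transposed root: A → C (major 6th down). So we spell C major seventh:
Root: C
Major 3rd (3rd): E
Perfect 5th (5th): G
Major 7th (7th): B

C – E – G – B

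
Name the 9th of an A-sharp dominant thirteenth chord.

B#

A-sharp dominant thirteenth is built on A#; its 9th is a major 9th above the root.
A second above A uses the letter B, and the major 9th above A# is B#.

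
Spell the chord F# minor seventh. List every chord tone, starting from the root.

F-sharp, A, C-sharp, E

Root F-sharp, quality minor seventh:
- root: F-sharp
- minor 3rd: A
- perfect 5th: C-sharp
- minor 7th: E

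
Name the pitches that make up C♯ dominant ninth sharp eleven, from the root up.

Root C-sharp, quality dominant ninth sharp eleven:
- root: C-sharp
- major 3rd: E-sharp
- perfect 5th: G-sharp
- minor 7th: B
- major 9th: D-sharp
- augmented 11th: F-double-sharp

C-sharp – E-sharp – G-sharp – B – D-sharp – F-double-sharp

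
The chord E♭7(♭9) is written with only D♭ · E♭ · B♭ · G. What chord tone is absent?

F♭

E♭7(♭9) = E♭, G, B♭, D♭, F♭. The voicing lacks the 9th (minor 9th), F♭.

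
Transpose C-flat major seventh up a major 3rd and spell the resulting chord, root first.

C♭ up a major 3rd → E♭. New chord: E♭ major seventh.
root → E♭
3rd (major 3rd) → G
5th (perfect 5th) → B♭
7th (major 7th) → D

E♭, G, B♭, D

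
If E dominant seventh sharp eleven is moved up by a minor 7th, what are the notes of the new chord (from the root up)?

D  F-sharp  A  C  G-sharp

E up a minor 7th → D. New chord: D dominant seventh sharp eleven.
- root: D
- major 3rd: F-sharp
- perfect 5th: A
- minor 7th: C
- augmented 11th: G-sharp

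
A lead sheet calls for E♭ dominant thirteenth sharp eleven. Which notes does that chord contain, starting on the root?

E-flat, G, B-flat, D-flat, F, A, C

E♭ dominant thirteenth sharp eleven: dominant thirteenth sharp eleven on E-flat.
E-flat — root
G — major 3rd
B-flat — perfect 5th
D-flat — minor 7th
F — major 9th
A — augmented 11th
C — major 13th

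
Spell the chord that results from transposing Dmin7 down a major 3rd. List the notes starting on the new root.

Bb – Db – F – Ab

Transposed root: D → Bb (major 3rd down). So we spell Bb minor seventh:
Root: Bb
Minor 3rd (3rd): Db
Perfect 5th (5th): F
Minor 7th (7th): Ab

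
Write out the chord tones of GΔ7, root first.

Root G, quality major seventh:
root → G
3rd (major 3rd) → B
5th (perfect 5th) → D
7th (major 7th) → F#

G  B  D  F#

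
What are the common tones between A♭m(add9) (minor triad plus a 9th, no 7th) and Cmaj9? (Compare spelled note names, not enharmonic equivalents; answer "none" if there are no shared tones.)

none

A♭m(add9) = Ab, Cb, Eb, Bb.
Cmaj9 = C, E, G, B, D.
Shared: none.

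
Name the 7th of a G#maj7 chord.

F##

Root of G#maj7 = G#. The 7th is a major 7th: G# up a major 7th → F##.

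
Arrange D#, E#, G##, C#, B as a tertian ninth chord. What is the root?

Stacking in thirds gives C# – E# – G## – B – D#, so C# is the root — C# dominant ninth sharp five.

C#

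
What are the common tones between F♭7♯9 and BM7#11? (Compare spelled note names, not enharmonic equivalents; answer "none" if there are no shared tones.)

none

F♭7♯9: F♭ A♭ C♭ E𝄫 G
BM7#11: B D♯ F♯ A♯ E♯
Common to both → none.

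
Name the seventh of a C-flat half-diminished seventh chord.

B-double-flat

C-flat half-diminished seventh is built on C-flat; its 7th is a minor 7th above the root.
A seventh above C uses the letter B, and the minor 7th above C-flat is B-double-flat.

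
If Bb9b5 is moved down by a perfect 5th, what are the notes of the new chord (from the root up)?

A perfect 5th down from Bb is Eb, so the new chord is Eb dominant ninth flat five.
Eb — root
G — major 3rd
Bbb — diminished 5th
Db — minor 7th
F — major 9th

Eb – G – Bbb – Db – F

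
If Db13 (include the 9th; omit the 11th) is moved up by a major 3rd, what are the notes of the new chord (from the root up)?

F, A, C, Eb, G, D

Db up a major 3rd → F. New chord: F dominant thirteenth.
Root: F
Major 3rd (3rd): A
Perfect 5th (5th): C
Minor 7th (7th): Eb
Major 9th (9th): G
Major 13th (13th): D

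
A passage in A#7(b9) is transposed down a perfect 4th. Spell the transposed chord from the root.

E# G## B# D# F#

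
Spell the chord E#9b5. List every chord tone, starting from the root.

E#9b5: dominant ninth flat five on E#.
root → E#
3rd (major 3rd) → G##
5th (diminished 5th) → B
7th (minor 7th) → D#
9th (major 9th) → F##

E#, G##, B, D#, F##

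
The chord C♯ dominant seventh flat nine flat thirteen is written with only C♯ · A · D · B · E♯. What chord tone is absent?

G♯

C♯ dominant seventh flat nine flat thirteen = C♯, E♯, G♯, B, D, A. The voicing lacks the 5th (perfect 5th), G♯.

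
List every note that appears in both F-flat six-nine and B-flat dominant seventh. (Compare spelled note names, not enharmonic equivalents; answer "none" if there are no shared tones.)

A-flat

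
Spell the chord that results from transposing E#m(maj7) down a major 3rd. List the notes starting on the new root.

E# down a major 3rd → C#. New chord: C# minor-major seventh.
root → C#
3rd (minor 3rd) → E
5th (perfect 5th) → G#
7th (major 7th) → B#

C# E G# B#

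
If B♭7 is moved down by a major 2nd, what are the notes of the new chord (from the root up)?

Ab, C, Eb, Gb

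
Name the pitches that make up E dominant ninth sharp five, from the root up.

E, G-sharp, B-sharp, D, F-sharp

Root E, quality dominant ninth sharp five:
- root: E
- major 3rd: G-sharp
- augmented 5th: B-sharp
- minor 7th: D
- major 9th: F-sharp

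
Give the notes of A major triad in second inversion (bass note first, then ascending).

E – A – C♯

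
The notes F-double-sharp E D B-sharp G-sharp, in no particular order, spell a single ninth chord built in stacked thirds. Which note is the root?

E

Stacking in thirds gives E – G-sharp – B-sharp – D – F-double-sharp, so E is the root — E dominant seventh sharp nine sharp five.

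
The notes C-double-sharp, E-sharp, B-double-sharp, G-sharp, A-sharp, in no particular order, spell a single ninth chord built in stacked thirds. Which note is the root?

A-sharp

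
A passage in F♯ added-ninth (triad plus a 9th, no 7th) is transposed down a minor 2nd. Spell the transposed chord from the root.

E-sharp, G-double-sharp, B-sharp, F-double-sharp

Transposed root: F-sharp → E-sharp (minor 2nd down). So we spell E-sharp added-ninth:
root → E-sharp
3rd (major 3rd) → G-double-sharp
5th (perfect 5th) → B-sharp
9th (major 9th) → F-double-sharp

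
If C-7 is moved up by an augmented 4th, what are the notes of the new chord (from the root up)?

F# – A – C# – E

Transposed root: C → F# (augmented 4th up). So we spell F# minor seventh:
Root: F#
Minor 3rd (3rd): A
Perfect 5th (5th): C#
Minor 7th (7th): E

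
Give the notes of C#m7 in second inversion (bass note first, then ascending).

G# – B – C# – E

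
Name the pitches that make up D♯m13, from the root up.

D#, F#, A#, C#, E#, G#, B#

Root D#, quality minor thirteenth:
root → D#
3rd (minor 3rd) → F#
5th (perfect 5th) → A#
7th (minor 7th) → C#
9th (major 9th) → E#
11th (perfect 11th) → G#
13th (major 13th) → B#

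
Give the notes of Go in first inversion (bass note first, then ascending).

B♭ – D♭ – G

In root position, Go is G–B♭–D♭.
First inversion puts the third (B♭) in the bass.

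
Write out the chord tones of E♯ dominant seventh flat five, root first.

E-sharp, G-double-sharp, B, D-sharp

E♯ dominant seventh flat five: dominant seventh flat five on E-sharp.
E-sharp — root
G-double-sharp — major 3rd
B — diminished 5th
D-sharp — minor 7th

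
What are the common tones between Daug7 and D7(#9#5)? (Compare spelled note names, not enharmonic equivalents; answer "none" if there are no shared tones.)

Daug7: D F# A# C
D7(#9#5): D F# A# C E#
Common to both → D, F#, A#, C.

D  F#  A#  C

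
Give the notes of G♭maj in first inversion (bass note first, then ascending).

Bb – Db – Gb

In root position, G♭maj is Gb–Bb–Db.
First inversion puts the third (Bb) in the bass.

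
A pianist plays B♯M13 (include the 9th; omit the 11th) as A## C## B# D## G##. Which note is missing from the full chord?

F##

The full B♯M13 chord is B#, D##, F##, A##, C##, G##.
Comparing with the voicing, the perfect 5th (5th) — F## — is absent.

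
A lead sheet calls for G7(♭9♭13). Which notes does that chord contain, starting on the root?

G, B, D, F, Ab, Eb

G7(♭9♭13): dominant seventh flat nine flat thirteen on G.
G — root
B — major 3rd
D — perfect 5th
F — minor 7th
Ab — minor 9th
Eb — minor 13th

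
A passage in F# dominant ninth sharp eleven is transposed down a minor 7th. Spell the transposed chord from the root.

G-sharp, B-sharp, D-sharp, F-sharp, A-sharp, C-double-sharp

A minor 7th down from F-sharp is G-sharp, so the new chord is G-sharp dominant ninth sharp eleven.
- root: G-sharp
- major 3rd: B-sharp
- perfect 5th: D-sharp
- minor 7th: F-sharp
- major 9th: A-sharp
- augmented 11th: C-double-sharp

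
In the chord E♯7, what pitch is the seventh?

D#

E♯7 is built on E#; its 7th is a minor 7th above the root.
A seventh above E uses the letter D, and the minor 7th above E# is D#.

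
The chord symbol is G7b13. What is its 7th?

F

Root of G7b13 = G. The 7th is a minor 7th: G up a minor 7th → F.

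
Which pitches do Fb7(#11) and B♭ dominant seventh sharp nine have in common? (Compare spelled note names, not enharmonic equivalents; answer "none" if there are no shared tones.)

Fb7(#11): Fb Ab Cb Ebb Bb
B♭ dominant seventh sharp nine: Bb D F Ab C#
Common to both → Ab, Bb.

Ab, Bb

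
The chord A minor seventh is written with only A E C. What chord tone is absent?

A minor seventh = A, C, E, G. The voicing lacks the 7th (minor 7th), G.

G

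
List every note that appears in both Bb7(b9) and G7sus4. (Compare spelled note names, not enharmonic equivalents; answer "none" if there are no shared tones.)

Bb7(b9) = Bb, D, F, Ab, Cb.
G7sus4 = G, C, D, F.
Shared: D, F.

D  F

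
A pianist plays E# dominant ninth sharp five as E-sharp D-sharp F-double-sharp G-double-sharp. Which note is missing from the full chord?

B-double-sharp

E# dominant ninth sharp five = E-sharp, G-double-sharp, B-double-sharp, D-sharp, F-double-sharp. The voicing lacks the 5th (augmented 5th), B-double-sharp.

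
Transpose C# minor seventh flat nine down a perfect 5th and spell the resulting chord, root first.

Transposed root: C# → F# (perfect 5th down). So we spell F# minor seventh flat nine:
- root: F#
- minor 3rd: A
- perfect 5th: C#
- minor 7th: E
- minor 9th: G

F# A C# E G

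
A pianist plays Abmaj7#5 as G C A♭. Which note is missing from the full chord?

E

The full Abmaj7#5 chord is A♭, C, E, G.
Comparing with the voicing, the augmented 5th (5th) — E — is absent.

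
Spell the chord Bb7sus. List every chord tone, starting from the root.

Bb7sus is a dominant seventh suspended fourth built on Bb.
Bb — root
Eb — perfect 4th
F — perfect 5th
Ab — minor 7th

Bb  Eb  F  Ab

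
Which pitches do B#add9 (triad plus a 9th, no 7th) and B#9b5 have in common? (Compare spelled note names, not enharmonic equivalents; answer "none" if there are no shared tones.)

B#add9 = B#, D##, F##, C##.
B#9b5 = B#, D##, F#, A#, C##.
Shared: B#, D##, C##.

B# D## C##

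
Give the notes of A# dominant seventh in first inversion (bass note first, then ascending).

In root position, A# dominant seventh is A-sharp–C-double-sharp–E-sharp–G-sharp.
First inversion puts the third (C-double-sharp) in the bass.

C-double-sharp – E-sharp – G-sharp – A-sharp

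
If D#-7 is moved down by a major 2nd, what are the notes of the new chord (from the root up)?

C# E G# B

D# down a major 2nd → C#. New chord: C# minor seventh.
root → C#
3rd (minor 3rd) → E
5th (perfect 5th) → G#
7th (minor 7th) → B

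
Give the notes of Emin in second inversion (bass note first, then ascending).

In root position, Emin is E–G–B.
Second inversion puts the fifth (B) in the bass.

B E G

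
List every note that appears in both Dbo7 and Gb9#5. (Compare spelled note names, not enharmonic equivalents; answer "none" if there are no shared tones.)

Dbo7 = Db, Fb, Abb, Cbb.
Gb9#5 = Gb, Bb, D, Fb, Ab.
Shared: Fb.

Fb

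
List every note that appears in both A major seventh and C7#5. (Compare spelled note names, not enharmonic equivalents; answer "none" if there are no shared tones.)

E, G#

A major seventh = A, C#, E, G#.
C7#5 = C, E, G#, Bb.
Shared: E, G#.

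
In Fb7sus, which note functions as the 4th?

Root of Fb7sus = F♭. The 4th is a perfect 4th: F♭ up a perfect 4th → B𝄫.

B𝄫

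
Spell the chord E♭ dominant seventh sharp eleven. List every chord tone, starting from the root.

E♭ dominant seventh sharp eleven: dominant seventh sharp eleven on E-flat.
- root: E-flat
- major 3rd: G
- perfect 5th: B-flat
- minor 7th: D-flat
- augmented 11th: A

E-flat  G  B-flat  D-flat  A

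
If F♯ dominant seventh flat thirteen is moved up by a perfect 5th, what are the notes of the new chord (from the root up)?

C-sharp – E-sharp – G-sharp – B – A

A perfect 5th up from F-sharp is C-sharp, so the new chord is C-sharp dominant seventh flat thirteen.
- root: C-sharp
- major 3rd: E-sharp
- perfect 5th: G-sharp
- minor 7th: B
- minor 13th: A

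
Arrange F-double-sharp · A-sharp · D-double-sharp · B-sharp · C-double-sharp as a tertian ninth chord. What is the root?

B-sharp

Arranged so that each adjacent pair is a third by letter name: B-sharp – D-double-sharp – F-double-sharp – A-sharp – C-double-sharp.
The bottom of that stack, B-sharp, is the root (this is B-sharp dominant ninth).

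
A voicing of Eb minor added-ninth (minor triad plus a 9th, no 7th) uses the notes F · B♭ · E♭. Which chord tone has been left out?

G♭

The full Eb minor added-ninth chord is E♭, G♭, B♭, F.
Comparing with the voicing, the minor 3rd (3rd) — G♭ — is absent.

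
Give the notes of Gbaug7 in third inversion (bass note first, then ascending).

Fb – Gb – Bb – D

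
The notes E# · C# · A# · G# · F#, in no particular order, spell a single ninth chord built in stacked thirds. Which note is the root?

F#

Arranged so that each adjacent pair is a third by letter name: F# – A# – C# – E# – G#.
The bottom of that stack, F#, is the root (this is F# major ninth).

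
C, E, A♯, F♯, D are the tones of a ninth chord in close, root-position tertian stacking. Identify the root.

D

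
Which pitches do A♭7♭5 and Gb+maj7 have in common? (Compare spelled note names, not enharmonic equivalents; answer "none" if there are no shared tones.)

Gb

A♭7♭5 = Ab, C, Ebb, Gb.
Gb+maj7 = Gb, Bb, D, F.
Shared: Gb.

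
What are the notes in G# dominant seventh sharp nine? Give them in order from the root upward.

Root G-sharp, quality dominant seventh sharp nine:
- root: G-sharp
- major 3rd: B-sharp
- perfect 5th: D-sharp
- minor 7th: F-sharp
- augmented 9th: A-double-sharp

G-sharp B-sharp D-sharp F-sharp A-double-sharp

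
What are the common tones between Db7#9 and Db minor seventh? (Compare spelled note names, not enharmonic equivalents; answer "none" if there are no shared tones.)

Db7#9: D♭ F A♭ C♭ E
Db minor seventh: D♭ F♭ A♭ C♭
Common to both → D♭, A♭, C♭.

D♭ – A♭ – C♭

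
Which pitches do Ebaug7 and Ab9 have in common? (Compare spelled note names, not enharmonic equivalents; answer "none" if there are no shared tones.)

Eb

Ebaug7 = Eb, G, B, Db.
Ab9 = Ab, C, Eb, Gb, Bb.
Shared: Eb.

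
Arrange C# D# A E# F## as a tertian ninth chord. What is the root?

D#

Stacking in thirds gives D# – F## – A – C# – E#, so D# is the root — D# dominant ninth flat five.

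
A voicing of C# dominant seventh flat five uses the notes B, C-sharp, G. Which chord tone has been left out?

E-sharp

The full C# dominant seventh flat five chord is C-sharp, E-sharp, G, B.
Comparing with the voicing, the major 3rd (3rd) — E-sharp — is absent.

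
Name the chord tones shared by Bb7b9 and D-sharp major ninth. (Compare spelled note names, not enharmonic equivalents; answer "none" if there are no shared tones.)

none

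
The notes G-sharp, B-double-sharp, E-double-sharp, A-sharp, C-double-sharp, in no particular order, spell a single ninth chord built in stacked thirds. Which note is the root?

Stacking in thirds gives A-sharp – C-double-sharp – E-double-sharp – G-sharp – B-double-sharp, so A-sharp is the root — A-sharp dominant seventh sharp nine sharp five.

A-sharp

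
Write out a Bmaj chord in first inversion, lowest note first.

D# – F# – B

In root position, Bmaj is B–D#–F#.
First inversion puts the third (D#) in the bass.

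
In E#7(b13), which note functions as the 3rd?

G##

Root of E#7(b13) = E#. The 3rd is a major 3rd: E# up a major 3rd → G##.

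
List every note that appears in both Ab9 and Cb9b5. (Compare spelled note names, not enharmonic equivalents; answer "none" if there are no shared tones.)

Ab9: Ab C Eb Gb Bb
Cb9b5: Cb Eb Gbb Bbb Db
Common to both → Eb.

Eb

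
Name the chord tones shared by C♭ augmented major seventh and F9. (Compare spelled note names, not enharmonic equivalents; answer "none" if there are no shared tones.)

E♭  G

C♭ augmented major seventh: C♭ E♭ G B♭
F9: F A C E♭ G
Common to both → E♭, G.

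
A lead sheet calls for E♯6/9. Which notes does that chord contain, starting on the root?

E# G## B# C## F##

E♯6/9: six-nine on E#.
- root: E#
- major 3rd: G##
- perfect 5th: B#
- major 6th: C##
- major 9th: F##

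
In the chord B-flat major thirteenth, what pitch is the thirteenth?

Root of B-flat major thirteenth = Bb. The 13th is a major 13th: Bb up a major 13th → G.

G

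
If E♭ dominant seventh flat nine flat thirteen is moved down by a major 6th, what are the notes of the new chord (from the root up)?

G♭  B♭  D♭  F♭  A𝄫  E𝄫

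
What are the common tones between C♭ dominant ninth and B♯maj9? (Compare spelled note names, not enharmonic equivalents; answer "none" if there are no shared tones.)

none

C♭ dominant ninth = Cb, Eb, Gb, Bbb, Db.
B♯maj9 = B#, D##, F##, A##, C##.
Shared: none.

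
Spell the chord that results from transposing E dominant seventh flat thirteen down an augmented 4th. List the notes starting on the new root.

Bb – D – F – Ab – Gb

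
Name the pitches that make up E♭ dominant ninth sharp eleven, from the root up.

E-flat, G, B-flat, D-flat, F, A

Root E-flat, quality dominant ninth sharp eleven:
Root: E-flat
Major 3rd (3rd): G
Perfect 5th (5th): B-flat
Minor 7th (7th): D-flat
Major 9th (9th): F
Augmented 11th (11th): A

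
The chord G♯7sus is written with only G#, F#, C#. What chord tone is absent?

D#

The full G♯7sus chord is G#, C#, D#, F#.
Comparing with the voicing, the perfect 5th (5th) — D# — is absent.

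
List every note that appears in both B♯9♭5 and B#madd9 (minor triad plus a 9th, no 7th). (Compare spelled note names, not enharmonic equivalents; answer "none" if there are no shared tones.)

B♯9♭5: B# D## F# A# C##
B#madd9: B# D# F## C##
Common to both → B#, C##.

B# C##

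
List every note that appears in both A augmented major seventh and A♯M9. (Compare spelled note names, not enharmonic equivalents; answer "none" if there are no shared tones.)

A augmented major seventh = A, C♯, E♯, G♯.
A♯M9 = A♯, C𝄪, E♯, G𝄪, B♯.
Shared: E♯.

E♯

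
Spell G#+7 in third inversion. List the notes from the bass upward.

F# – G# – B# – D##

In root position, G#+7 is G#–B#–D##–F#.
Third inversion puts the seventh (F#) in the bass.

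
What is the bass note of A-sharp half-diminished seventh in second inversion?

A-sharp half-diminished seventh in root position is A#–C#–E–G#.
Second inversion places the fifth in the bass, which is E.

E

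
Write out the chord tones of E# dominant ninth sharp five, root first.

E# dominant ninth sharp five: dominant ninth sharp five on E#.
Root: E#
Major 3rd (3rd): G##
Augmented 5th (5th): B##
Minor 7th (7th): D#
Major 9th (9th): F##

E#, G##, B##, D#, F##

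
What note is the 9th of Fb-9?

Gb

Root of Fb-9 = Fb. The 9th is a major 9th: Fb up a major 9th → Gb.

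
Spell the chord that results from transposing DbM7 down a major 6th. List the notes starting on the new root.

Fb Ab Cb Eb

A major 6th down from Db is Fb, so the new chord is Fb major seventh.
Root: Fb
Major 3rd (3rd): Ab
Perfect 5th (5th): Cb
Major 7th (7th): Eb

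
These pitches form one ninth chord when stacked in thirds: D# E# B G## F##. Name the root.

E#

Arranged so that each adjacent pair is a third by letter name: E# – G## – B – D# – F##.
The bottom of that stack, E#, is the root (this is E# dominant ninth flat five).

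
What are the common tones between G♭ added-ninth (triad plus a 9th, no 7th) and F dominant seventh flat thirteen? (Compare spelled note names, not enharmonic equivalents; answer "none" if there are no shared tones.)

G♭ added-ninth = G-flat, B-flat, D-flat, A-flat.
F dominant seventh flat thirteen = F, A, C, E-flat, D-flat.
Shared: D-flat.

D-flat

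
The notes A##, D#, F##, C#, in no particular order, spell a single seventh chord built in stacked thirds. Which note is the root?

D#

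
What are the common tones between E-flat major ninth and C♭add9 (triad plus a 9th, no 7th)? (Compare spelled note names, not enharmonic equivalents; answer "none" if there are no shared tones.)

E-flat major ninth = E♭, G, B♭, D, F.
C♭add9 = C♭, E♭, G♭, D♭.
Shared: E♭.

E♭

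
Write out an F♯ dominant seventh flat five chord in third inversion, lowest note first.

F♯ dominant seventh flat five = F-sharp–A-sharp–C–E; third inversion → seventh (E) lowest.

E – F-sharp – A-sharp – C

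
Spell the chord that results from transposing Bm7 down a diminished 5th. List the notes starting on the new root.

E♯, G♯, B♯, D♯

Transposed root: B → E♯ (diminished 5th down). So we spell E♯ minor seventh:
Root: E♯
Minor 3rd (3rd): G♯
Perfect 5th (5th): B♯
Minor 7th (7th): D♯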